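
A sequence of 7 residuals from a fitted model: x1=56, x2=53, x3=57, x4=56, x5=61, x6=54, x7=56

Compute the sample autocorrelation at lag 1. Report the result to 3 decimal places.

Mean x̄ = (56 + 53 + 57 + 56 + 61 + 54 + 56)/7 = 56.1429
Numerator Σ_{t=1}^{6}(x_t−x̄)(x_{t+1}−x̄) = -13.1633
Denominator Σ(x_t−x̄)² = 38.8571
r_1 = -13.1633 / 38.8571 = -0.339

-0.339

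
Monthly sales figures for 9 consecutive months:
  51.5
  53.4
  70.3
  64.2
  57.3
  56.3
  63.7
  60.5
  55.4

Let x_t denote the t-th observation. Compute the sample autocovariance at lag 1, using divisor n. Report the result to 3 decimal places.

Mean x̄ = (51.5 + 53.4 + 70.3 + 64.2 + 57.3 + 56.3 + 63.7 + 60.5 + 55.4)/9 = 59.1778
Σ_{t=1}^{8}(x_t−x̄)(x_{t+1}−x̄) = 19.9006
γ_1 = 19.9006 / 9 = 2.211

2.211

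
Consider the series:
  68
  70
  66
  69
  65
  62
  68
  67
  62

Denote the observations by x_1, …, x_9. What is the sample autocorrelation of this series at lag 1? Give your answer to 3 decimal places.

-0.042

Mean x̄ = (68 + 70 + 66 + 69 + 65 + 62 + 68 + 67 + 62)/9 = 66.3333
Numerator Σ_{t=1}^{8}(x_t−x̄)(x_{t+1}−x̄) = -2.7778
Denominator Σ(x_t−x̄)² = 66.0000
r_1 = -2.7778 / 66.0000 = -0.042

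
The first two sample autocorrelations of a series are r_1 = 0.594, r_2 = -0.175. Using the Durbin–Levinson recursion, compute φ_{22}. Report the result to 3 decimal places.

-0.816

φ_{22} = (r_2 − r_1²) / (1 − r_1²)
r_1² = (0.594)² = 0.352836
Numerator = -0.175 − 0.3528 = -0.5278; denominator = 1 − 0.3528 = 0.6472
φ_{22} = -0.5278 / 0.6472 = -0.816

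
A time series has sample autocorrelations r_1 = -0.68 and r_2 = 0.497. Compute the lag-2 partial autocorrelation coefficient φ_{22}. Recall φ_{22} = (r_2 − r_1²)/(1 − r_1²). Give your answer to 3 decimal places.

φ_{22} = (r_2 − r_1²) / (1 − r_1²)
r_1² = (-0.68)² = 0.4624
Numerator = 0.497 − 0.4624 = 0.0346; denominator = 1 − 0.4624 = 0.5376
φ_{22} = 0.0346 / 0.5376 = 0.064

0.064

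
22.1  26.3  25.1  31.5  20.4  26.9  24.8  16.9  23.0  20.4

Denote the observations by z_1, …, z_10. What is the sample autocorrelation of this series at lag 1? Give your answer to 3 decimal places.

Mean z̄ = (22.1 + 26.3 + 25.1 + 31.5 + 20.4 + 26.9 + 24.8 + 16.9 + 23.0 + 20.4)/10 = 23.7400
Numerator Σ_{t=1}^{9}(z_t−z̄)(z_{t+1}−z̄) = -23.0036
Denominator Σ(z_t−z̄)² = 152.0640
r_1 = -23.0036 / 152.0640 = -0.151

-0.151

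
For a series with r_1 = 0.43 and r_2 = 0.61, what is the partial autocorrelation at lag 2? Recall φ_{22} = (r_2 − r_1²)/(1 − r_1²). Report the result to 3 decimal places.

φ_{22} = (r_2 − r_1²) / (1 − r_1²)
r_1² = (0.43)² = 0.1849
Numerator = 0.61 − 0.1849 = 0.4251; denominator = 1 − 0.1849 = 0.8151
φ_{22} = 0.4251 / 0.8151 = 0.522

0.522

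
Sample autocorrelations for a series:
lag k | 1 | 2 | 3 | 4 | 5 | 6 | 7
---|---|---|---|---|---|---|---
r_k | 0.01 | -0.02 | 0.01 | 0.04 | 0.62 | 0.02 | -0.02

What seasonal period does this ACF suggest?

The largest autocorrelation is r_5 = 0.62; the remaining lags stay at or below 0.04.
The dominant spike at lag 5 indicates a seasonal period of 5.

5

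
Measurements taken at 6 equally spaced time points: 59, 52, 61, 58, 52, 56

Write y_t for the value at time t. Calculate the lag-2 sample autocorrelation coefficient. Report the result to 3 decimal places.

Mean ȳ = (59 + 52 + 61 + 58 + 52 + 56)/6 = 56.3333
Deviations from mean: 2.6667, -4.3333, 4.6667, 1.6667, -4.3333, -0.3333
Numerator Σ_{t=1}^{4}(y_t−ȳ)(y_{t+2}−ȳ) = -15.5556
Denominator Σ(y_t−ȳ)² = 69.3333
r_2 = -15.5556 / 69.3333 = -0.224

-0.224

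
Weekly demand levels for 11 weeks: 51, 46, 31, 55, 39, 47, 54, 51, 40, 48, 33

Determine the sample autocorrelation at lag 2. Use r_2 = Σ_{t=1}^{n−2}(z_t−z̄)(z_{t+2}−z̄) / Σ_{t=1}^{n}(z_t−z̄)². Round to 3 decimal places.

0.031

Mean z̄ = (51 + 46 + 31 + 55 + 39 + 47 + 54 + 51 + 40 + 48 + 33)/11 = 45.0000
Numerator Σ_{t=1}^{9}(z_t−z̄)(z_{t+2}−z̄) = 21.0000
Denominator Σ(z_t−z̄)² = 668.0000
r_2 = 21.0000 / 668.0000 = 0.031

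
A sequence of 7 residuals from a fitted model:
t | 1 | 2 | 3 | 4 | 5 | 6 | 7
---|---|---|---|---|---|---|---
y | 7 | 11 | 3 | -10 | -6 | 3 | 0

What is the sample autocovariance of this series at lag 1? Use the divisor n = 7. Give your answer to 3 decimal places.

Mean ȳ = (7 + 11 + 3 − 10 − 6 + 3 + 0)/7 = 1.1429
Deviations: 5.8571, 9.8571, 1.8571, -11.1429, -7.1429, 1.8571, -1.1429
Σ_{t=1}^{6}(y_t−ȳ)(y_{t+1}−ȳ) = 119.5510
γ_1 = 119.5510 / 7 = 17.079

17.079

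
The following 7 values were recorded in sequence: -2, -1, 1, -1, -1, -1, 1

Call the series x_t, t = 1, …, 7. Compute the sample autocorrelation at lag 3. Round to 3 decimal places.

Mean x̄ = (-2 − 1 + 1 − 1 − 1 − 1 + 1)/7 = -0.5714
Deviations from mean: -1.4286, -0.4286, 1.5714, -0.4286, -0.4286, -0.4286, 1.5714
Numerator Σ_{t=1}^{4}(x_t−x̄)(x_{t+3}−x̄) = -0.5510
Denominator Σ(x_t−x̄)² = 7.7143
r_3 = -0.5510 / 7.7143 = -0.071

-0.071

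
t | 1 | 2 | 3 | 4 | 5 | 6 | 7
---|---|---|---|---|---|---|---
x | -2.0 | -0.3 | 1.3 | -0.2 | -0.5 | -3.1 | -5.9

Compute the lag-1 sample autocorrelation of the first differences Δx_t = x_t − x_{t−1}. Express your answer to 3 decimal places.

0.332

First differences Δx: 1.7, 1.6, -1.5, -0.3, -2.6, -2.8
Mean of differences = -0.6500
Numerator Σ(Δx_t−Δx̄)(Δx_{t+1}−Δx̄) = 6.5875
Denominator Σ(Δx_t−Δx̄)² = 19.8550
r_1(Δx) = 6.5875 / 19.8550 = 0.332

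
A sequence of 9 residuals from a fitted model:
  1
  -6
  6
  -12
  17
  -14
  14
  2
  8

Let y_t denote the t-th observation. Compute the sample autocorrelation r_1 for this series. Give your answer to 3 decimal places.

Mean ȳ = (1 − 6 + 6 − 12 + 17 − 14 + 14 + 2 + 8)/9 = 1.7778
Numerator Σ_{t=1}^{8}(y_t−ȳ)(y_{t+1}−ȳ) = -723.6049
Denominator Σ(y_t−ȳ)² = 937.5556
r_1 = -723.6049 / 937.5556 = -0.772

-0.772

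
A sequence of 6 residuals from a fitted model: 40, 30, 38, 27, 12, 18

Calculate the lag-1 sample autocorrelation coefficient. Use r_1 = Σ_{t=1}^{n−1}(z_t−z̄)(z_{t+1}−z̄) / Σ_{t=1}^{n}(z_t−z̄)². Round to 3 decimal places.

0.343

Mean z̄ = (40 + 30 + 38 + 27 + 12 + 18)/6 = 27.5000
Deviations from mean: 12.5000, 2.5000, 10.5000, -0.5000, -15.5000, -9.5000
Σ(z_t−z̄)(z_{t+1}−z̄) = (31.2500) + (26.2500) + (-5.2500) + (7.7500) + (147.2500) = 207.2500
Denominator Σ(z_t−z̄)² = 603.5000
r_1 = 207.2500 / 603.5000 = 0.343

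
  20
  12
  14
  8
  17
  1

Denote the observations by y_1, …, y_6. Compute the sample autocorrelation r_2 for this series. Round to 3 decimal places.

0.304

Mean ȳ = (20 + 12 + 14 + 8 + 17 + 1)/6 = 12.0000
Numerator Σ_{t=1}^{4}(y_t−ȳ)(y_{t+2}−ȳ) = 70.0000
Denominator Σ(y_t−ȳ)² = 230.0000
r_2 = 70.0000 / 230.0000 = 0.304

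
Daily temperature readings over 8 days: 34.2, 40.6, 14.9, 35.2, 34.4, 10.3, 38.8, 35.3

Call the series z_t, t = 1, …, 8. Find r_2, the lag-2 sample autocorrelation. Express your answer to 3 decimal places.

Mean z̄ = (34.2 + 40.6 + 14.9 + 35.2 + 34.4 + 10.3 + 38.8 + 35.3)/8 = 30.4625
Deviations from mean: 3.7375, 10.1375, -15.5625, 4.7375, 3.9375, -20.1625, 8.3375, 4.8375
Numerator Σ_{t=1}^{6}(z_t−z̄)(z_{t+2}−z̄) = -231.6428
Denominator Σ(z_t−z̄)² = 896.3188
r_2 = -231.6428 / 896.3188 = -0.258

-0.258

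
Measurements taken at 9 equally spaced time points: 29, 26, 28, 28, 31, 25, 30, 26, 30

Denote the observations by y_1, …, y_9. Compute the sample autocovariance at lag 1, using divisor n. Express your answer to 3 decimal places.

-2.754

Mean ȳ = (29 + 26 + 28 + 28 + 31 + 25 + 30 + 26 + 30)/9 = 28.1111
Σ_{t=1}^{8}(y_t−ȳ)(y_{t+1}−ȳ) = -24.7901
γ_1 = -24.7901 / 9 = -2.754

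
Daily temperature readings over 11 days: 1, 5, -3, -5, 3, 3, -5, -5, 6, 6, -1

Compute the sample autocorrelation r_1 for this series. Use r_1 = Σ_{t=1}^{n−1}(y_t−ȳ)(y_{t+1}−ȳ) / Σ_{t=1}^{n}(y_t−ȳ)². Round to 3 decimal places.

0.033

Mean ȳ = (1 + 5 − 3 − 5 + 3 + 3 − 5 − 5 + 6 + 6 − 1)/11 = 0.4545
Numerator Σ_{t=1}^{10}(y_t−ȳ)(y_{t+1}−ȳ) = 6.5207
Denominator Σ(y_t−ȳ)² = 198.7273
r_1 = 6.5207 / 198.7273 = 0.033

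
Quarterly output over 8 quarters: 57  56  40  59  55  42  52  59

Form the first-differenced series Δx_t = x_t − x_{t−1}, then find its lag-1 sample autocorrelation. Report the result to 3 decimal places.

First differences Δx: -1, -16, 19, -4, -13, 10, 7
Mean of differences = 0.2857
Numerator Σ(Δx_t−Δx̄)(Δx_{t+1}−Δx̄) = -370.9388
Denominator Σ(Δx_t−Δx̄)² = 951.4286
r_1(Δx) = -370.9388 / 951.4286 = -0.390

-0.390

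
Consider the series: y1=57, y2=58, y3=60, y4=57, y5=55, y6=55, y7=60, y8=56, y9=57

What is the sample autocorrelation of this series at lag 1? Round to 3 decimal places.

Mean ȳ = (57 + 58 + 60 + 57 + 55 + 55 + 60 + 56 + 57)/9 = 57.2222
Numerator Σ_{t=1}^{8}(y_t−ȳ)(y_{t+1}−ȳ) = -2.4938
Denominator Σ(y_t−ȳ)² = 27.5556
r_1 = -2.4938 / 27.5556 = -0.091

-0.091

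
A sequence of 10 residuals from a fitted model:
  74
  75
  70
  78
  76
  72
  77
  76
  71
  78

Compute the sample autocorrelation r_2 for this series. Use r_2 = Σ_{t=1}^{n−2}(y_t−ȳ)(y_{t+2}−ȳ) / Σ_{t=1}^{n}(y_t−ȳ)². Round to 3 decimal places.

Mean ȳ = (74 + 75 + 70 + 78 + 76 + 72 + 77 + 76 + 71 + 78)/10 = 74.7000
Numerator Σ_{t=1}^{8}(y_t−ȳ)(y_{t+2}−ȳ) = -15.4800
Denominator Σ(y_t−ȳ)² = 74.1000
r_2 = -15.4800 / 74.1000 = -0.209

-0.209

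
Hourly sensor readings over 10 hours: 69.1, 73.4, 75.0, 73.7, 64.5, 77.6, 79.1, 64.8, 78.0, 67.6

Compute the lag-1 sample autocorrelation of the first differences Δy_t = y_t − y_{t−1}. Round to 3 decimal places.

-0.561

First differences Δy: 4.3, 1.6, -1.3, -9.2, 13.1, 1.5, -14.3, 13.2, -10.4
Mean of differences = -0.1667
Numerator Σ(Δy_t−Δȳ)(Δy_{t+1}−Δȳ) = -430.8611
Denominator Σ(Δy_t−Δȳ)² = 767.8800
r_1(Δy) = -430.8611 / 767.8800 = -0.561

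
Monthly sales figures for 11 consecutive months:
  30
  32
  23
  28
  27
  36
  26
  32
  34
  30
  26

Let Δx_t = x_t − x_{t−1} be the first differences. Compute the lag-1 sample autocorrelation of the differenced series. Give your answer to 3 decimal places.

First differences Δx: 2, -9, 5, -1, 9, -10, 6, 2, -4, -4
Mean of differences = -0.4000
Numerator Σ(Δx_t−Δx̄)(Δx_{t+1}−Δx̄) = -207.9600
Denominator Σ(Δx_t−Δx̄)² = 362.4000
r_1(Δx) = -207.9600 / 362.4000 = -0.574

-0.574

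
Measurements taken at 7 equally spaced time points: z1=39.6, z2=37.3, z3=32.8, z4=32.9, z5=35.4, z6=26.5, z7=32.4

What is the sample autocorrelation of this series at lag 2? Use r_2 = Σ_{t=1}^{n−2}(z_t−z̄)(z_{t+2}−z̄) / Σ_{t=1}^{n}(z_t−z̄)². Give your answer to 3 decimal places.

-0.059

Mean z̄ = (39.6 + 37.3 + 32.8 + 32.9 + 35.4 + 26.5 + 32.4)/7 = 33.8429
Deviations from mean: 5.7571, 3.4571, -1.0429, -0.9429, 1.5571, -7.3429, -1.4429
Σ(z_t−z̄)(z_{t+2}−z̄) = (-6.0039) + (-3.2596) + (-1.6239) + (6.9233) + (-2.2467) = -6.2108
Denominator Σ(z_t−z̄)² = 105.4971
r_2 = -6.2108 / 105.4971 = -0.059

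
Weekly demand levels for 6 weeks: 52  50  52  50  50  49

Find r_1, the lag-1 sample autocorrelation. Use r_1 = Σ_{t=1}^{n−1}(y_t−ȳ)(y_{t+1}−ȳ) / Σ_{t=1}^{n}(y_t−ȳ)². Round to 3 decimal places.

Mean ȳ = (52 + 50 + 52 + 50 + 50 + 49)/6 = 50.5000
Numerator Σ_{t=1}^{5}(y_t−ȳ)(y_{t+1}−ȳ) = -1.2500
Denominator Σ(y_t−ȳ)² = 7.5000
r_1 = -1.2500 / 7.5000 = -0.167

-0.167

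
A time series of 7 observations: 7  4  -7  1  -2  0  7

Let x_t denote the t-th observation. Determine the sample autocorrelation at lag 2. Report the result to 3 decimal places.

-0.245

Mean x̄ = (7 + 4 − 7 + 1 − 2 + 0 + 7)/7 = 1.4286
Numerator Σ_{t=1}^{5}(x_t−x̄)(x_{t+2}−x̄) = -37.6531
Denominator Σ(x_t−x̄)² = 153.7143
r_2 = -37.6531 / 153.7143 = -0.245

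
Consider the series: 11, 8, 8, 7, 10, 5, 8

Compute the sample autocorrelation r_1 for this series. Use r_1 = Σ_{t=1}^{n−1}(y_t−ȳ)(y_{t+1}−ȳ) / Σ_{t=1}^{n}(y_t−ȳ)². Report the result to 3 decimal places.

Mean ȳ = (11 + 8 + 8 + 7 + 10 + 5 + 8)/7 = 8.1429
Deviations from mean: 2.8571, -0.1429, -0.1429, -1.1429, 1.8571, -3.1429, -0.1429
Σ(y_t−ȳ)(y_{t+1}−ȳ) = (-0.4082) + (0.0204) + (0.1633) + (-2.1224) + (-5.8367) + (0.4490) = -7.7347
Denominator Σ(y_t−ȳ)² = 22.8571
r_1 = -7.7347 / 22.8571 = -0.338

-0.338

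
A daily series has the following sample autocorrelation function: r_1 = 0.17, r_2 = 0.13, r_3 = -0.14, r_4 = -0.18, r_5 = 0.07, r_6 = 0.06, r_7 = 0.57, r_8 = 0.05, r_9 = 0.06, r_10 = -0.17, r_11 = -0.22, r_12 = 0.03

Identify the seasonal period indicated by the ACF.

The largest autocorrelation is r_7 = 0.57; the remaining lags stay at or below 0.17.
The dominant spike at lag 7 indicates a seasonal period of 7.

7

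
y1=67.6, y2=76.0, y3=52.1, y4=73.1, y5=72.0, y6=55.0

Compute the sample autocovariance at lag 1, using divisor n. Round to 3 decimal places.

Mean ȳ = (67.6 + 76.0 + 52.1 + 73.1 + 72.0 + 55.0)/6 = 65.9667
Deviations: 1.6333, 10.0333, -13.8667, 7.1333, 6.0333, -10.9667
Σ_{t=1}^{5}(y_t−ȳ)(y_{t+1}−ȳ) = -244.7844
γ_1 = -244.7844 / 6 = -40.797

-40.797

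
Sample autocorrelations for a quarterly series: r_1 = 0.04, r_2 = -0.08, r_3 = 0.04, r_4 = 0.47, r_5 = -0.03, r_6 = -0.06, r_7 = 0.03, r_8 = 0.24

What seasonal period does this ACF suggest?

The largest autocorrelation is r_4 = 0.47, with a weaker echo at lag 8 (0.24); the remaining lags stay at or below 0.04.
The dominant spike at lag 4 indicates a seasonal period of 4.

4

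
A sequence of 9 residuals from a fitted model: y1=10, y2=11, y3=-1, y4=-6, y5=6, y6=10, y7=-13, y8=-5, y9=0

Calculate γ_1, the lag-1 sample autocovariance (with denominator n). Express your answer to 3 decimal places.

Mean ȳ = (10 + 11 − 1 − 6 + 6 + 10 − 13 − 5 + 0)/9 = 1.3333
Σ_{t=1}^{8}(y_t−ȳ)(y_{t+1}−ȳ) = 59.5556
γ_1 = 59.5556 / 9 = 6.617

6.617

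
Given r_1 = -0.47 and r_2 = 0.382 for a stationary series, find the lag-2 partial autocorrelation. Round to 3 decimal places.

φ_{22} = (r_2 − r_1²) / (1 − r_1²)
r_1² = (-0.47)² = 0.2209
Numerator = 0.382 − 0.2209 = 0.1611; denominator = 1 − 0.2209 = 0.7791
φ_{22} = 0.1611 / 0.7791 = 0.207

0.207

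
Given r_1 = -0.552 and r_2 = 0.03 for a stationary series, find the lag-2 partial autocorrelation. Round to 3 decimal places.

-0.395

φ_{22} = (r_2 − r_1²) / (1 − r_1²)
r_1² = (-0.552)² = 0.304704
Numerator = 0.03 − 0.3047 = -0.2747; denominator = 1 − 0.3047 = 0.6953
φ_{22} = -0.2747 / 0.6953 = -0.395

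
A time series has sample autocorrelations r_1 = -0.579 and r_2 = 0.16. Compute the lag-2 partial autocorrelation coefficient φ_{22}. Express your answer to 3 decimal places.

φ_{22} = (r_2 − r_1²) / (1 − r_1²)
r_1² = (-0.579)² = 0.335241
Numerator = 0.16 − 0.3352 = -0.1752; denominator = 1 − 0.3352 = 0.6648
φ_{22} = -0.1752 / 0.6648 = -0.264

-0.264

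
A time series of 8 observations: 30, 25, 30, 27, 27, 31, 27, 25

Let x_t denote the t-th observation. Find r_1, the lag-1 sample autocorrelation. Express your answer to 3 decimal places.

-0.435

Mean x̄ = (30 + 25 + 30 + 27 + 27 + 31 + 27 + 25)/8 = 27.7500
Deviations from mean: 2.2500, -2.7500, 2.2500, -0.7500, -0.7500, 3.2500, -0.7500, -2.7500
Σ(x_t−x̄)(x_{t+1}−x̄) = (-6.1875) + (-6.1875) + (-1.6875) + (0.5625) + (-2.4375) + (-2.4375) + (2.0625) = -16.3125
Denominator Σ(x_t−x̄)² = 37.5000
r_1 = -16.3125 / 37.5000 = -0.435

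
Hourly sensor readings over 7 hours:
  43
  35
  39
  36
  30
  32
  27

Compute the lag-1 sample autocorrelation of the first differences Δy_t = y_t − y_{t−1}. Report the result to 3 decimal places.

-0.567

First differences Δy: -8, 4, -3, -6, 2, -5
Mean of differences = -2.6667
Numerator Σ(Δy_t−Δȳ)(Δy_{t+1}−Δȳ) = -63.1111
Denominator Σ(Δy_t−Δȳ)² = 111.3333
r_1(Δy) = -63.1111 / 111.3333 = -0.567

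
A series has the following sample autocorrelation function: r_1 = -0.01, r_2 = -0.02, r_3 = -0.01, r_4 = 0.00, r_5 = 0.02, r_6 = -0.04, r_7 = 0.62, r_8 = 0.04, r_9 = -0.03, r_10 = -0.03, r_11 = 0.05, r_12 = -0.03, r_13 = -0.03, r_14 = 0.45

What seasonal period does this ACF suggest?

7

The largest autocorrelation is r_7 = 0.62, with a weaker echo at lag 14 (0.45); the remaining lags stay at or below 0.05.
The dominant spike at lag 7 indicates a seasonal period of 7.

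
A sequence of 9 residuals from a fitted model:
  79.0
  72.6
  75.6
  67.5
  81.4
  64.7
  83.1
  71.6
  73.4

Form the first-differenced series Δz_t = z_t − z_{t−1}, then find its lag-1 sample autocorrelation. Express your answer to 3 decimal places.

-0.878

First differences Δz: -6.4, 3.0, -8.1, 13.9, -16.7, 18.4, -11.5, 1.8
Mean of differences = -0.7000
Numerator Σ(Δz_t−Δz̄)(Δz_{t+1}−Δz̄) = -928.9900
Denominator Σ(Δz_t−Δz̄)² = 1057.8000
r_1(Δz) = -928.9900 / 1057.8000 = -0.878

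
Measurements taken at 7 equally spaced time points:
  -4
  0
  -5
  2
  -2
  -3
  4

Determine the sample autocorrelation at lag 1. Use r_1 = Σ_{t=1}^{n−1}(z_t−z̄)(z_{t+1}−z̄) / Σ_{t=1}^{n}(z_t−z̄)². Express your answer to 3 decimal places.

Mean z̄ = (-4 + 0 − 5 + 2 − 2 − 3 + 4)/7 = -1.1429
Deviations from mean: -2.8571, 1.1429, -3.8571, 3.1429, -0.8571, -1.8571, 5.1429
Σ(z_t−z̄)(z_{t+1}−z̄) = (-3.2653) + (-4.4082) + (-12.1224) + (-2.6939) + (1.5918) + (-9.5510) = -30.4490
Denominator Σ(z_t−z̄)² = 64.8571
r_1 = -30.4490 / 64.8571 = -0.469

-0.469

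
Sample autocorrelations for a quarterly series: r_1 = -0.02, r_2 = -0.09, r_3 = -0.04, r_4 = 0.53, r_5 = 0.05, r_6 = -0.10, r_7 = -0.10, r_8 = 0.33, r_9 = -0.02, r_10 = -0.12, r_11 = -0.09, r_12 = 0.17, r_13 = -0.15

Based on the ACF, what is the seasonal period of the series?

The largest autocorrelation is r_4 = 0.53, with weaker echoes at lags 8 (0.33) and 12 (0.17); the remaining lags stay at or below 0.05.
The dominant spike at lag 4 indicates a seasonal period of 4.

4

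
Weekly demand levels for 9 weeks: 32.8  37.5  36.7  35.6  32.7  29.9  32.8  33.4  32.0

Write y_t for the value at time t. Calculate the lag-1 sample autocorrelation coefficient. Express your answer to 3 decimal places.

0.419

Mean ȳ = (32.8 + 37.5 + 36.7 + 35.6 + 32.7 + 29.9 + 32.8 + 33.4 + 32.0)/9 = 33.7111
Numerator Σ_{t=1}^{8}(y_t−ȳ)(y_{t+1}−ȳ) = 19.7499
Denominator Σ(y_t−ȳ)² = 47.0889
r_1 = 19.7499 / 47.0889 = 0.419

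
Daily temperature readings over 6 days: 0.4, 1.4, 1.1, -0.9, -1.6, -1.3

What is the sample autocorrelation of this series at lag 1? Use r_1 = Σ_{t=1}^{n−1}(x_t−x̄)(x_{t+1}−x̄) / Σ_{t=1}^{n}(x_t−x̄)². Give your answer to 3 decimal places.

0.558

Mean x̄ = (0.4 + 1.4 + 1.1 − 0.9 − 1.6 − 1.3)/6 = -0.1500
Deviations from mean: 0.5500, 1.5500, 1.2500, -0.7500, -1.4500, -1.1500
Numerator Σ_{t=1}^{5}(x_t−x̄)(x_{t+1}−x̄) = 4.6075
Denominator Σ(x_t−x̄)² = 8.2550
r_1 = 4.6075 / 8.2550 = 0.558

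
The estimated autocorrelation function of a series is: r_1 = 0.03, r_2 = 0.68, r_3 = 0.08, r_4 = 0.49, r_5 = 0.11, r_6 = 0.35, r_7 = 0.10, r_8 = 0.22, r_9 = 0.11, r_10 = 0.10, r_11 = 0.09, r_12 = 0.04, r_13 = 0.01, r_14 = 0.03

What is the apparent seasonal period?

2

The largest autocorrelation is r_2 = 0.68, with weaker echoes at lags 4 (0.49), 6 (0.35) and 8 (0.22); the remaining lags stay at or below 0.11.
The dominant spike at lag 2 indicates a seasonal period of 2.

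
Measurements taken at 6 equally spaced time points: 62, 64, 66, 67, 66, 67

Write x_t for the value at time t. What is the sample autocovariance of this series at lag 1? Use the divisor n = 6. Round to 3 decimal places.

1.148

Mean x̄ = (62 + 64 + 66 + 67 + 66 + 67)/6 = 65.3333
Σ_{t=1}^{5}(x_t−x̄)(x_{t+1}−x̄) = 6.8889
γ_1 = 6.8889 / 6 = 1.148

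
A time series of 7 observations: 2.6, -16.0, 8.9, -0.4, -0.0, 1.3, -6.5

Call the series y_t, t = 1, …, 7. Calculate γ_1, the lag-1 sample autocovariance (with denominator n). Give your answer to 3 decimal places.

-29.577

Mean ȳ = (2.6 − 16.0 + 8.9 − 0.4 − 0.0 + 1.3 − 6.5)/7 = -1.4429
Deviations: 4.0429, -14.5571, 10.3429, 1.0429, 1.4429, 2.7429, -5.0571
Σ_{t=1}^{6}(y_t−ȳ)(y_{t+1}−ȳ) = -207.0376
γ_1 = -207.0376 / 7 = -29.577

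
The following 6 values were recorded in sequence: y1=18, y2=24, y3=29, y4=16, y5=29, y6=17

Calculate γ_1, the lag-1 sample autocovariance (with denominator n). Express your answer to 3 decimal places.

-19.116

Mean ȳ = (18 + 24 + 29 + 16 + 29 + 17)/6 = 22.1667
Deviations: -4.1667, 1.8333, 6.8333, -6.1667, 6.8333, -5.1667
Σ_{t=1}^{5}(y_t−ȳ)(y_{t+1}−ȳ) = -114.6944
γ_1 = -114.6944 / 6 = -19.116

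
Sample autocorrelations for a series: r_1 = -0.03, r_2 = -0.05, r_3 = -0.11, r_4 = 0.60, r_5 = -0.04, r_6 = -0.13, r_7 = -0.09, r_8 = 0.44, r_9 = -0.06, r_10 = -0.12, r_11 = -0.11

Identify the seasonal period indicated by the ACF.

4

The largest autocorrelation is r_4 = 0.60, with a weaker echo at lag 8 (0.44); the remaining lags stay at or below -0.03.
The dominant spike at lag 4 indicates a seasonal period of 4.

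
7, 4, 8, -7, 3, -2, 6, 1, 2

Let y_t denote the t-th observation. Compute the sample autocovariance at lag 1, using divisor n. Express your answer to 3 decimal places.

-7.195

Mean ȳ = (7 + 4 + 8 − 7 + 3 − 2 + 6 + 1 + 2)/9 = 2.4444
Σ_{t=1}^{8}(y_t−ȳ)(y_{t+1}−ȳ) = -64.7531
γ_1 = -64.7531 / 9 = -7.195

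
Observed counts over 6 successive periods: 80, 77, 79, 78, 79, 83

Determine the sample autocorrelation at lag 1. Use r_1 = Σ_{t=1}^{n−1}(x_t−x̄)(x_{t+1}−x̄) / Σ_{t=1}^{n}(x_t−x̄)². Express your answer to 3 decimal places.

-0.052

Mean x̄ = (80 + 77 + 79 + 78 + 79 + 83)/6 = 79.3333
Numerator Σ_{t=1}^{5}(x_t−x̄)(x_{t+1}−x̄) = -1.1111
Denominator Σ(x_t−x̄)² = 21.3333
r_1 = -1.1111 / 21.3333 = -0.052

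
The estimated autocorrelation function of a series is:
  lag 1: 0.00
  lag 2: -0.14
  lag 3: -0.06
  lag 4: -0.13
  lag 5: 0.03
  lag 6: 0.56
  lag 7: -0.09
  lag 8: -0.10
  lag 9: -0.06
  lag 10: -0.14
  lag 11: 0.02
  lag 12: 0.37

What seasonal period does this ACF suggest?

The largest autocorrelation is r_6 = 0.56, with a weaker echo at lag 12 (0.37); the remaining lags stay at or below 0.03.
The dominant spike at lag 6 indicates a seasonal period of 6.

6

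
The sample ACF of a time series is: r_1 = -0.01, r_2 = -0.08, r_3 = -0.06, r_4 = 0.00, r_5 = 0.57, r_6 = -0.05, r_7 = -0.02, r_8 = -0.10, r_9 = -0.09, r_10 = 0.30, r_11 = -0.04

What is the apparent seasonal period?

5

The largest autocorrelation is r_5 = 0.57, with a weaker echo at lag 10 (0.30); the remaining lags stay at or below 0.00.
The dominant spike at lag 5 indicates a seasonal period of 5.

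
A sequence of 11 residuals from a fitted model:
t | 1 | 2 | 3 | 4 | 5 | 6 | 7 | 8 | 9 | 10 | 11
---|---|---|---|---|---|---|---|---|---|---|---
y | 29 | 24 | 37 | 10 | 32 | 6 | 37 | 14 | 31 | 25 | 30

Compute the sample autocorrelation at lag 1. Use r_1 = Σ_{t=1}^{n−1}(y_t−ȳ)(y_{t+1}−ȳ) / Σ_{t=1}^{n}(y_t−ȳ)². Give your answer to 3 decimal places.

-0.766

Mean ȳ = (29 + 24 + 37 + 10 + 32 + 6 + 37 + 14 + 31 + 25 + 30)/11 = 25.0000
Numerator Σ_{t=1}^{10}(y_t−ȳ)(y_{t+1}−ȳ) = -860.0000
Denominator Σ(y_t−ȳ)² = 1122.0000
r_1 = -860.0000 / 1122.0000 = -0.766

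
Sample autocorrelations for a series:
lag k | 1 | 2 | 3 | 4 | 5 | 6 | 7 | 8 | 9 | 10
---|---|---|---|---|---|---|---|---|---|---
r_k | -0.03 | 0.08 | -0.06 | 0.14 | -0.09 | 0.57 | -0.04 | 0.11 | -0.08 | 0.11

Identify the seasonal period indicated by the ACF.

6

The largest autocorrelation is r_6 = 0.57; the remaining lags stay at or below 0.14.
The dominant spike at lag 6 indicates a seasonal period of 6.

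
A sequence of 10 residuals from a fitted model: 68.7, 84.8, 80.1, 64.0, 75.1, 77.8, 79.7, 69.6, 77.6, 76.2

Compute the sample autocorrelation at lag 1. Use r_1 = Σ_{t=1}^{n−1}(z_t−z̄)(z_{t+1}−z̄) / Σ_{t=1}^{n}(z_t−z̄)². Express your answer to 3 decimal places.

Mean z̄ = (68.7 + 84.8 + 80.1 + 64.0 + 75.1 + 77.8 + 79.7 + 69.6 + 77.6 + 76.2)/10 = 75.3600
Numerator Σ_{t=1}^{9}(z_t−z̄)(z_{t+1}−z̄) = -95.0816
Denominator Σ(z_t−z̄)² = 348.7440
r_1 = -95.0816 / 348.7440 = -0.273

-0.273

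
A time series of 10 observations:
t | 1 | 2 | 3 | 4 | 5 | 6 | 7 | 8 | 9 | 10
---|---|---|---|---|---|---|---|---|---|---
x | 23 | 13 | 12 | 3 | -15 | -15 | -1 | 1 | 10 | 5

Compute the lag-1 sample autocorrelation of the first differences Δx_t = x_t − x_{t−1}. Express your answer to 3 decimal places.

First differences Δx: -10, -1, -9, -18, 0, 14, 2, 9, -5
Mean of differences = -2.0000
Numerator Σ(Δx_t−Δx̄)(Δx_{t+1}−Δx̄) = 172.0000
Denominator Σ(Δx_t−Δx̄)² = 776.0000
r_1(Δx) = 172.0000 / 776.0000 = 0.222

0.222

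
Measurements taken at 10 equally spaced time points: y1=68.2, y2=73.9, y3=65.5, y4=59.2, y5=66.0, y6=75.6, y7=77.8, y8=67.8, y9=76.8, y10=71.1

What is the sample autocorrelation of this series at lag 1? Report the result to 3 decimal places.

Mean ȳ = (68.2 + 73.9 + 65.5 + 59.2 + 66.0 + 75.6 + 77.8 + 67.8 + 76.8 + 71.1)/10 = 70.1900
Numerator Σ_{t=1}^{9}(y_t−ȳ)(y_{t+1}−ȳ) = 63.3399
Denominator Σ(y_t−ȳ)² = 315.4690
r_1 = 63.3399 / 315.4690 = 0.201

0.201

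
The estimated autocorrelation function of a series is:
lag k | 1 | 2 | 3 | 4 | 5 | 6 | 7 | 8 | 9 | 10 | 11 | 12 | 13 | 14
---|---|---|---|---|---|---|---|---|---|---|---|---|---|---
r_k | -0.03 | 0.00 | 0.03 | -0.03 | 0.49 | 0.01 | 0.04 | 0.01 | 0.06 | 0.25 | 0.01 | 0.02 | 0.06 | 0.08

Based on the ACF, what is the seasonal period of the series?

5

The largest autocorrelation is r_5 = 0.49, with a weaker echo at lag 10 (0.25); the remaining lags stay at or below 0.08.
The dominant spike at lag 5 indicates a seasonal period of 5.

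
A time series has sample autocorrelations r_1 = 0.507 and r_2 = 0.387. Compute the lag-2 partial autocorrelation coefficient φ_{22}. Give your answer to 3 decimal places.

0.175

φ_{22} = (r_2 − r_1²) / (1 − r_1²)
r_1² = (0.507)² = 0.257049
Numerator = 0.387 − 0.2570 = 0.1300; denominator = 1 − 0.2570 = 0.7430
φ_{22} = 0.1300 / 0.7430 = 0.175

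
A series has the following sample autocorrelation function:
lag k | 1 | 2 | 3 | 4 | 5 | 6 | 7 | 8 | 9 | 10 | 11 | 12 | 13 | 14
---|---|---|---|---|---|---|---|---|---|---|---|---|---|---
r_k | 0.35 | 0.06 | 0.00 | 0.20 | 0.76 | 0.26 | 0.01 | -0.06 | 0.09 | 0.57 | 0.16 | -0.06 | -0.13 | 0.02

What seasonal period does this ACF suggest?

The largest autocorrelation is r_5 = 0.76, with a weaker echo at lag 10 (0.57); the remaining lags stay at or below 0.35. The elevated value at lag 1 (0.35), dropping to 0.06 at lag 2, reflects decaying short-term dependence rather than seasonality.
The dominant spike at lag 5 indicates a seasonal period of 5.

5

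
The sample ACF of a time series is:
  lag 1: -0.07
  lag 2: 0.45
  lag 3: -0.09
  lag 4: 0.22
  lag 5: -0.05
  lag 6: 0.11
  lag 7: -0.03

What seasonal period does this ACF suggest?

The largest autocorrelation is r_2 = 0.45, with a weaker echo at lag 4 (0.22); the remaining lags stay at or below 0.11.
The dominant spike at lag 2 indicates a seasonal period of 2.

2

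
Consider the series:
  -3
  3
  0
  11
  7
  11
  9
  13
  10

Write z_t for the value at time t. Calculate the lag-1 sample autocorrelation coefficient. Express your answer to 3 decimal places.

Mean z̄ = (-3 + 3 + 0 + 11 + 7 + 11 + 9 + 13 + 10)/9 = 6.7778
Numerator Σ_{t=1}^{8}(z_t−z̄)(z_{t+1}−z̄) = 79.0617
Denominator Σ(z_t−z̄)² = 245.5556
r_1 = 79.0617 / 245.5556 = 0.322

0.322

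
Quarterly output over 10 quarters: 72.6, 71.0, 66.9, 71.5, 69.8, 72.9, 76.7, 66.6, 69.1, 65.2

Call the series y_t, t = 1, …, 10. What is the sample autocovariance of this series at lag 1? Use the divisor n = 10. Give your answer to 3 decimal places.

Mean ȳ = (72.6 + 71.0 + 66.9 + 71.5 + 69.8 + 72.9 + 76.7 + 66.6 + 69.1 + 65.2)/10 = 70.2300
Σ_{t=1}^{9}(y_t−ȳ)(y_{t+1}−ȳ) = -3.0879
γ_1 = -3.0879 / 10 = -0.309

-0.309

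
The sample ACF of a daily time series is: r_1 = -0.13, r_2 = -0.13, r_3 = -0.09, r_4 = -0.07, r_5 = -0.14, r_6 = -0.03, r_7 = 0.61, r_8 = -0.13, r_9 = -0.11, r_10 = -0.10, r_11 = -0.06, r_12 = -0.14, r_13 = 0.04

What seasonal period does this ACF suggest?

The largest autocorrelation is r_7 = 0.61; the remaining lags stay at or below 0.04.
The dominant spike at lag 7 indicates a seasonal period of 7.

7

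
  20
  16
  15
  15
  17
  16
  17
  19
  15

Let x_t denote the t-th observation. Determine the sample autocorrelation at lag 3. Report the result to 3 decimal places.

-0.128

Mean x̄ = (20 + 16 + 15 + 15 + 17 + 16 + 17 + 19 + 15)/9 = 16.6667
Numerator Σ_{t=1}^{6}(x_t−x̄)(x_{t+3}−x̄) = -3.3333
Denominator Σ(x_t−x̄)² = 26.0000
r_3 = -3.3333 / 26.0000 = -0.128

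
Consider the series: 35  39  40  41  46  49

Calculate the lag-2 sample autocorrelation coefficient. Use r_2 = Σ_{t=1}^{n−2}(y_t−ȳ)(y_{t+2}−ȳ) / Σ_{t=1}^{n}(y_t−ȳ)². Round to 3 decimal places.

0.006

Mean ȳ = (35 + 39 + 40 + 41 + 46 + 49)/6 = 41.6667
Σ(y_t−ȳ)(y_{t+2}−ȳ) = (11.1111) + (1.7778) + (-7.2222) + (-4.8889) = 0.7778
Denominator Σ(y_t−ȳ)² = 127.3333
r_2 = 0.7778 / 127.3333 = 0.006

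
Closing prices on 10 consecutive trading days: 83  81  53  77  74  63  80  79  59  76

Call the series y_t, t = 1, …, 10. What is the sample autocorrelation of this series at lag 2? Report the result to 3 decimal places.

-0.379

Mean ȳ = (83 + 81 + 53 + 77 + 74 + 63 + 80 + 79 + 59 + 76)/10 = 72.5000
Numerator Σ_{t=1}^{8}(y_t−ȳ)(y_{t+2}−ȳ) = -367.5000
Denominator Σ(y_t−ȳ)² = 968.5000
r_2 = -367.5000 / 968.5000 = -0.379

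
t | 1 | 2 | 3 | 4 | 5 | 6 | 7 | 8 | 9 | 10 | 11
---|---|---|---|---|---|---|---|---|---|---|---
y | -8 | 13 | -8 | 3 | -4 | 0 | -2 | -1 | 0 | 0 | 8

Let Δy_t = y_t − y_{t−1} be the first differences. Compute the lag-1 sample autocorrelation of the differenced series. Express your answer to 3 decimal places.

First differences Δy: 21, -21, 11, -7, 4, -2, 1, 1, 0, 8
Mean of differences = 1.6000
Numerator Σ(Δy_t−Δȳ)(Δy_{t+1}−Δȳ) = -767.7600
Denominator Σ(Δy_t−Δȳ)² = 1112.4000
r_1(Δy) = -767.7600 / 1112.4000 = -0.690

-0.690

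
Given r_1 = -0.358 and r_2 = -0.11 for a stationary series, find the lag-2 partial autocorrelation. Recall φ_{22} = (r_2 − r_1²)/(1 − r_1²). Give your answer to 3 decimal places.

φ_{22} = (r_2 − r_1²) / (1 − r_1²)
r_1² = (-0.358)² = 0.128164
Numerator = -0.11 − 0.1282 = -0.2382; denominator = 1 − 0.1282 = 0.8718
φ_{22} = -0.2382 / 0.8718 = -0.273

-0.273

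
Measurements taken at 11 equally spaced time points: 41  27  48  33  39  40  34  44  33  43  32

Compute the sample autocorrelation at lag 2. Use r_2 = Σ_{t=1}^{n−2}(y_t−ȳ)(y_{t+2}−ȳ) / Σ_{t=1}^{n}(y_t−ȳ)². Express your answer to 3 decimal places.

0.440

Mean ȳ = (41 + 27 + 48 + 33 + 39 + 40 + 34 + 44 + 33 + 43 + 32)/11 = 37.6364
Numerator Σ_{t=1}^{9}(y_t−ȳ)(y_{t+2}−ȳ) = 174.5537
Denominator Σ(y_t−ȳ)² = 396.5455
r_2 = 174.5537 / 396.5455 = 0.440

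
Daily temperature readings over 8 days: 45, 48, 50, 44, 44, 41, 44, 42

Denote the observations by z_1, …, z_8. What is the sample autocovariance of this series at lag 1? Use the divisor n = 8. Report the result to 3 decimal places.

Mean z̄ = (45 + 48 + 50 + 44 + 44 + 41 + 44 + 42)/8 = 44.7500
Σ_{t=1}^{7}(z_t−z̄)(z_{t+1}−z̄) = 22.1875
γ_1 = 22.1875 / 8 = 2.773

2.773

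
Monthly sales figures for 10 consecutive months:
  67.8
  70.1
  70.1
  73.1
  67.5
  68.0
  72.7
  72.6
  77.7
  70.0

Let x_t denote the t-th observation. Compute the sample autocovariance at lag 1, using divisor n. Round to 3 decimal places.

0.674

Mean x̄ = (67.8 + 70.1 + 70.1 + 73.1 + 67.5 + 68.0 + 72.7 + 72.6 + 77.7 + 70.0)/10 = 70.9600
Σ_{t=1}^{9}(x_t−x̄)(x_{t+1}−x̄) = 6.7404
γ_1 = 6.7404 / 10 = 0.674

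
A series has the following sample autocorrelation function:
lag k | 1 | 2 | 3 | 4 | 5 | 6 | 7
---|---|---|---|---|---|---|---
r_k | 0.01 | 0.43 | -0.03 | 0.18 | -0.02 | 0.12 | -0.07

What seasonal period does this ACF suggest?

2

The largest autocorrelation is r_2 = 0.43, with a weaker echo at lag 4 (0.18); the remaining lags stay at or below 0.12.
The dominant spike at lag 2 indicates a seasonal period of 2.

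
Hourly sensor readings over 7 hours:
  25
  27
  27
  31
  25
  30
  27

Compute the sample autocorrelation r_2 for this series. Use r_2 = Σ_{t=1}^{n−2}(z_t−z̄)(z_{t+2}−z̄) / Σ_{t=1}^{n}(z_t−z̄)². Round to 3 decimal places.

0.340

Mean z̄ = (25 + 27 + 27 + 31 + 25 + 30 + 27)/7 = 27.4286
Deviations from mean: -2.4286, -0.4286, -0.4286, 3.5714, -2.4286, 2.5714, -0.4286
Numerator Σ_{t=1}^{5}(z_t−z̄)(z_{t+2}−z̄) = 10.7755
Denominator Σ(z_t−z̄)² = 31.7143
r_2 = 10.7755 / 31.7143 = 0.340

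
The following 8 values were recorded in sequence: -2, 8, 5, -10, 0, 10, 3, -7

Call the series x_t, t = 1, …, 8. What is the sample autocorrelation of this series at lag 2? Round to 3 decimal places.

-0.771

Mean x̄ = (-2 + 8 + 5 − 10 + 0 + 10 + 3 − 7)/8 = 0.8750
Numerator Σ_{t=1}^{6}(x_t−x̄)(x_{t+2}−x̄) = -265.9063
Denominator Σ(x_t−x̄)² = 344.8750
r_2 = -265.9063 / 344.8750 = -0.771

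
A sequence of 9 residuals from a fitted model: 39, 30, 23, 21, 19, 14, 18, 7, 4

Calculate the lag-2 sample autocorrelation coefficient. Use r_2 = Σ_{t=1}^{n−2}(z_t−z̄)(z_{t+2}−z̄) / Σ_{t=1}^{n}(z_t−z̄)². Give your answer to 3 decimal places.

Mean z̄ = (39 + 30 + 23 + 21 + 19 + 14 + 18 + 7 + 4)/9 = 19.4444
Σ(z_t−z̄)(z_{t+2}−z̄) = (69.5309) + (16.4198) + (-1.5802) + (-8.4691) + (0.6420) + (67.7531) + (22.3086) = 166.6049
Denominator Σ(z_t−z̄)² = 934.2222
r_2 = 166.6049 / 934.2222 = 0.178

0.178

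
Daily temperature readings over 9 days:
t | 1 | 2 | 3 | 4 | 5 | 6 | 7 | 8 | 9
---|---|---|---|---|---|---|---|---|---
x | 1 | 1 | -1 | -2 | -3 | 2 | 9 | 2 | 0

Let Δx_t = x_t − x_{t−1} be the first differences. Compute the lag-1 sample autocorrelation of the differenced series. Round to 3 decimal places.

-0.014

First differences Δx: 0, -2, -1, -1, 5, 7, -7, -2
Mean of differences = -0.1250
Numerator Σ(Δx_t−Δx̄)(Δx_{t+1}−Δx̄) = -1.8906
Denominator Σ(Δx_t−Δx̄)² = 132.8750
r_1(Δx) = -1.8906 / 132.8750 = -0.014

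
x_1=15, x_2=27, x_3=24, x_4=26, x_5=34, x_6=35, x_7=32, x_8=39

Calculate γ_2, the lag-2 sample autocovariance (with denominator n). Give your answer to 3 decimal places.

Mean x̄ = (15 + 27 + 24 + 26 + 34 + 35 + 32 + 39)/8 = 29.0000
Deviations: -14.0000, -2.0000, -5.0000, -3.0000, 5.0000, 6.0000, 3.0000, 10.0000
Σ_{t=1}^{6}(x_t−x̄)(x_{t+2}−x̄) = 108.0000
γ_2 = 108.0000 / 8 = 13.500

13.500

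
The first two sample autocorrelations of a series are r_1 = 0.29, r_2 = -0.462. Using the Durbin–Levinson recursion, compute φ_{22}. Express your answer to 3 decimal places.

φ_{22} = (r_2 − r_1²) / (1 − r_1²)
r_1² = (0.29)² = 0.0841
Numerator = -0.462 − 0.0841 = -0.5461; denominator = 1 − 0.0841 = 0.9159
φ_{22} = -0.5461 / 0.9159 = -0.596

-0.596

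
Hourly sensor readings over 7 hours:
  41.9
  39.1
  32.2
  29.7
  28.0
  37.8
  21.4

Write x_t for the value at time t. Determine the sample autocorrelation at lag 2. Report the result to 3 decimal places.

0.057

Mean x̄ = (41.9 + 39.1 + 32.2 + 29.7 + 28.0 + 37.8 + 21.4)/7 = 32.8714
Deviations from mean: 9.0286, 6.2286, -0.6714, -3.1714, -4.8714, 4.9286, -11.4714
Σ(x_t−x̄)(x_{t+2}−x̄) = (-6.0620) + (-19.7535) + (3.2708) + (-15.6306) + (55.8822) = 17.7069
Denominator Σ(x_t−x̄)² = 310.4343
r_2 = 17.7069 / 310.4343 = 0.057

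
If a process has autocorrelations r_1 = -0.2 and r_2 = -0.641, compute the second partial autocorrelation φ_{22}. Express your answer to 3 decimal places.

φ_{22} = (r_2 − r_1²) / (1 − r_1²)
r_1² = (-0.2)² = 0.04
Numerator = -0.641 − 0.0400 = -0.6810; denominator = 1 − 0.0400 = 0.9600
φ_{22} = -0.6810 / 0.9600 = -0.709

-0.709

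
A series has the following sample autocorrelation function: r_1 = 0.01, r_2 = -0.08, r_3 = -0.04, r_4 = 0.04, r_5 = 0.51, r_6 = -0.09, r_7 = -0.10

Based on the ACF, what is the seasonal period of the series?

5

The largest autocorrelation is r_5 = 0.51; the remaining lags stay at or below 0.04.
The dominant spike at lag 5 indicates a seasonal period of 5.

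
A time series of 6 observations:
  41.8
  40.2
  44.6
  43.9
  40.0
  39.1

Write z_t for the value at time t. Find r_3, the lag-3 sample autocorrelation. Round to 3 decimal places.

Mean z̄ = (41.8 + 40.2 + 44.6 + 43.9 + 40.0 + 39.1)/6 = 41.6000
Deviations from mean: 0.2000, -1.4000, 3.0000, 2.3000, -1.6000, -2.5000
Numerator Σ_{t=1}^{3}(z_t−z̄)(z_{t+3}−z̄) = -4.8000
Denominator Σ(z_t−z̄)² = 25.1000
r_3 = -4.8000 / 25.1000 = -0.191

-0.191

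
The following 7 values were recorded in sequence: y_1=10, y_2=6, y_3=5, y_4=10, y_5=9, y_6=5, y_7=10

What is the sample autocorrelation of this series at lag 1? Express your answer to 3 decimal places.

-0.337

Mean ȳ = (10 + 6 + 5 + 10 + 9 + 5 + 10)/7 = 7.8571
Deviations from mean: 2.1429, -1.8571, -2.8571, 2.1429, 1.1429, -2.8571, 2.1429
Σ(y_t−ȳ)(y_{t+1}−ȳ) = (-3.9796) + (5.3061) + (-6.1224) + (2.4490) + (-3.2653) + (-6.1224) = -11.7347
Denominator Σ(y_t−ȳ)² = 34.8571
r_1 = -11.7347 / 34.8571 = -0.337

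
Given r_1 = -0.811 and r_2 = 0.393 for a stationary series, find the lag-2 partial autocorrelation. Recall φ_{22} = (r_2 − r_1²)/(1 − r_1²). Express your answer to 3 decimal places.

-0.773

φ_{22} = (r_2 − r_1²) / (1 − r_1²)
r_1² = (-0.811)² = 0.657721
Numerator = 0.393 − 0.6577 = -0.2647; denominator = 1 − 0.6577 = 0.3423
φ_{22} = -0.2647 / 0.3423 = -0.773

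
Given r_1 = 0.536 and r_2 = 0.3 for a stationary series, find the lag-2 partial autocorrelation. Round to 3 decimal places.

φ_{22} = (r_2 − r_1²) / (1 − r_1²)
r_1² = (0.536)² = 0.287296
Numerator = 0.3 − 0.2873 = 0.0127; denominator = 1 − 0.2873 = 0.7127
φ_{22} = 0.0127 / 0.7127 = 0.018

0.018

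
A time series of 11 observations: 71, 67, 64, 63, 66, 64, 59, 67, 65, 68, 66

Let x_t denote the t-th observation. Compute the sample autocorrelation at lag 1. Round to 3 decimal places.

0.071

Mean x̄ = (71 + 67 + 64 + 63 + 66 + 64 + 59 + 67 + 65 + 68 + 66)/11 = 65.4545
Numerator Σ_{t=1}^{10}(x_t−x̄)(x_{t+1}−x̄) = 6.7025
Denominator Σ(x_t−x̄)² = 94.7273
r_1 = 6.7025 / 94.7273 = 0.071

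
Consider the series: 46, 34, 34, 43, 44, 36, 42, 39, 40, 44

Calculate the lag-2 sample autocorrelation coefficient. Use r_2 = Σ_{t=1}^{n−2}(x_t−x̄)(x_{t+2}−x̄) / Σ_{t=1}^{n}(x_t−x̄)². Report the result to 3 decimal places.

-0.482

Mean x̄ = (46 + 34 + 34 + 43 + 44 + 36 + 42 + 39 + 40 + 44)/10 = 40.2000
Numerator Σ_{t=1}^{8}(x_t−x̄)(x_{t+2}−x̄) = -81.6800
Denominator Σ(x_t−x̄)² = 169.6000
r_2 = -81.6800 / 169.6000 = -0.482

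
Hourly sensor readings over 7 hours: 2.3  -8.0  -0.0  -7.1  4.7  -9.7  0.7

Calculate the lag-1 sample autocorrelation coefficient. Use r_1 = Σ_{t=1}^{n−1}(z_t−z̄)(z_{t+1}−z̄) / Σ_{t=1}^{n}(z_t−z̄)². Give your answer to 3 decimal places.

-0.818

Mean z̄ = (2.3 − 8.0 − 0.0 − 7.1 + 4.7 − 9.7 + 0.7)/7 = -2.4429
Σ(z_t−z̄)(z_{t+1}−z̄) = (-26.3567) + (-13.5753) + (-11.3767) + (-33.2653) + (-51.8367) + (-22.8082) = -159.2190
Denominator Σ(z_t−z̄)² = 194.5971
r_1 = -159.2190 / 194.5971 = -0.818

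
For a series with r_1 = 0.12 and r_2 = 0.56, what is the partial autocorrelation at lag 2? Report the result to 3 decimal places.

0.554

φ_{22} = (r_2 − r_1²) / (1 − r_1²)
r_1² = (0.12)² = 0.0144
Numerator = 0.56 − 0.0144 = 0.5456; denominator = 1 − 0.0144 = 0.9856
φ_{22} = 0.5456 / 0.9856 = 0.554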